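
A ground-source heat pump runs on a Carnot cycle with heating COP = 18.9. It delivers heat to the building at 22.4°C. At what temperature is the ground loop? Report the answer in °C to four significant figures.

COP_HP = T_H/(T_H − T_C) gives T_H − T_C = T_H/COP.
With T_H = 295.55 K, T_C = 295.55 × (1 − 1/18.9) = 279.91 K.
Converting, 279.91 K = 6.76°C.

6.762 °C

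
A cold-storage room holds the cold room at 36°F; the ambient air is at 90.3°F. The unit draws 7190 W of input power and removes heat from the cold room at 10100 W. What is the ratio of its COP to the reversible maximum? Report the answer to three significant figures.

0.154

COP_actual = Q̇_C/Ẇ = 10100/7190 = 1.405.
In absolute terms T_C = 275.37 K and T_H = 305.54 K, so ΔT = 30.17 K.
COP_Carnot = T_C/ΔT = 275.37/30.17 = 9.128.
η_II = COP_actual/COP_Carnot = 1.405/9.128 = 0.1539.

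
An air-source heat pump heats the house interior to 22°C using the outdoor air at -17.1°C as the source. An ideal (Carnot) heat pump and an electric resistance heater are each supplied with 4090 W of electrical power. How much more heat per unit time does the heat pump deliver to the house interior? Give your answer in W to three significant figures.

In absolute terms T_C = 256.05 K and T_H = 295.15 K, so ΔT = 39.10 K.
COP_Carnot = T_H/ΔT = 295.15/39.10 = 7.549.
The heat pump delivers Q̇_H = COP × Ẇ = 30870 W; the resistance heater delivers Ẇ = 4090 W.
Extra = (COP − 1)·Ẇ = 26780 W.

26800 W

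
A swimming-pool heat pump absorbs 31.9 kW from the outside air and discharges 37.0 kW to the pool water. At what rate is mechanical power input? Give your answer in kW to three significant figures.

5.10 kW

For a cyclic device the first law requires Q̇_H = Q̇_C + Ẇ.
Ẇ = Q̇_H − Q̇_C = 5.100 kW.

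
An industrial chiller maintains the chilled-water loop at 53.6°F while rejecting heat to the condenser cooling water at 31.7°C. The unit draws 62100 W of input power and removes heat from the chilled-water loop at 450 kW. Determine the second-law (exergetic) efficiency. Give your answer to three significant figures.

0.501

Converting, Q̇_C = 450.0 kW = 450000 W, so COP_actual = Q̇_C/Ẇ = 450000/62100 = 7.246.
In absolute terms T_C = 285.15 K and T_H = 304.85 K, so ΔT = 19.70 K.
COP_Carnot = T_C/ΔT = 285.15/19.70 = 14.47.
η_II = COP_actual/COP_Carnot = 7.246/14.47 = 0.5006.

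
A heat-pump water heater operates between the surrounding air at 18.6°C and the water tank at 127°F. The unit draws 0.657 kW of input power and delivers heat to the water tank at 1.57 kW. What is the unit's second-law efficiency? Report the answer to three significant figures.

0.251

COP_actual = Q̇_H/Ẇ = 1.570/0.6570 = 2.390.
In absolute terms T_C = 291.75 K and T_H = 325.93 K, so ΔT = 34.18 K.
COP_Carnot = T_H/ΔT = 325.93/34.18 = 9.536.
η_II = COP_actual/COP_Carnot = 2.390/9.536 = 0.2506.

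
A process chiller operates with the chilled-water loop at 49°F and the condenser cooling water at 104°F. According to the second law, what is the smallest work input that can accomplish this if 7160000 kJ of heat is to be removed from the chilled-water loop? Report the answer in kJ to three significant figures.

774000 kJ

In absolute terms T_C = 282.59 K and T_H = 313.15 K, so ΔT = 30.56 K.
The reversible limit is COP_R = T_C/ΔT = 9.249, so W_min = Q_C/COP = Q_C·ΔT/T_C.
W_min = 7160000 × 30.56/282.59 = 774200 kJ.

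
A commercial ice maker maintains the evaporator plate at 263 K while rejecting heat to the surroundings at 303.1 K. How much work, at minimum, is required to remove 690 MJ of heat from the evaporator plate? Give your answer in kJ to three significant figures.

105000 kJ

The reservoir spacing is ΔT = 303.1 − 263 = 40.10 K.
The reversible limit is COP_R = T_C/ΔT = 6.559, so W_min = Q_C/COP = Q_C·ΔT/T_C.
W_min = 690.0 × 40.10/263.00 = 105.2 MJ = 105200 kJ.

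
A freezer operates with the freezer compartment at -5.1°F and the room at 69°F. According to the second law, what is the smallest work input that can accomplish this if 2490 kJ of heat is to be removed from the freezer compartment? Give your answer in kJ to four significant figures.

In absolute terms T_C = 252.54 K and T_H = 293.71 K, so ΔT = 41.17 K.
The reversible limit is COP_R = T_C/ΔT = 6.135, so W_min = Q_C/COP = Q_C·ΔT/T_C.
W_min = 2490 × 41.17/252.54 = 405.9 kJ.

405.9 kJ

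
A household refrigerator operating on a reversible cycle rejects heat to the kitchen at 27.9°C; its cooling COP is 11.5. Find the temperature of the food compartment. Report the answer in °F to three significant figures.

For a Carnot refrigerator COP_R = T_C/(T_H − T_C), so T_C = COP·T_H/(1 + COP).
With T_H = 301.05 K, T_C = 11.5 × 301.05/12.50 = 276.97 K.
Converting, 276.97 K = 38.87°F.

38.9 °F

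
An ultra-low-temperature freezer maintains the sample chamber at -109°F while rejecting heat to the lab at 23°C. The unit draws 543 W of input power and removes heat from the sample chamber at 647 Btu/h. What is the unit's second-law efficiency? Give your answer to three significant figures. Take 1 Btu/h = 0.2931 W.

0.182

Converting, Q̇_C = 647.0 Btu/h = 189.6 W, so COP_actual = Q̇_C/Ẇ = 189.6/543.0 = 0.3492.
In absolute terms T_C = 194.82 K and T_H = 296.15 K, so ΔT = 101.3 K.
COP_Carnot = T_C/ΔT = 194.82/101.3 = 1.923.
η_II = COP_actual/COP_Carnot = 0.3492/1.923 = 0.1817.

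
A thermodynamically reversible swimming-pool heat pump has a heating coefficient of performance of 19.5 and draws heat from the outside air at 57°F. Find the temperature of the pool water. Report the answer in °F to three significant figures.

84.9 °F

COP_HP = T_H/(T_H − T_C) rearranges to T_H = COP·T_C/(COP − 1).
With T_C = 287.04 K, T_H = 19.5 × 287.04/18.50 = 302.55 K.
Converting, 302.55 K = 84.93°F.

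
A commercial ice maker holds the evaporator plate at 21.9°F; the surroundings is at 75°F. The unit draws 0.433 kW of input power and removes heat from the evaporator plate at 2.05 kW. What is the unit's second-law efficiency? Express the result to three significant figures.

COP_actual = Q̇_C/Ẇ = 2.050/0.4330 = 4.734.
In absolute terms T_C = 267.54 K and T_H = 297.04 K, so ΔT = 29.50 K.
COP_Carnot = T_C/ΔT = 267.54/29.50 = 9.069.
η_II = COP_actual/COP_Carnot = 4.734/9.069 = 0.5220.

0.522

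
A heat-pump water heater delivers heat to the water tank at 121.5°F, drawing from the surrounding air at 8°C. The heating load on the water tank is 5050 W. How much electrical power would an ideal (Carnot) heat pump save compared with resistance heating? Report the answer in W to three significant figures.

4400 W

In absolute terms T_C = 281.15 K and T_H = 322.87 K, so ΔT = 41.72 K.
COP_Carnot = T_H/ΔT = 322.87/41.72 = 7.739.
Resistance heating needs Ẇ_res = Q̇_H = 5050 W; the reversible heat pump needs only Ẇ_hp = Q̇_H/COP = 652.6 W.
Saving = 5050 − 652.6 = 4397 W.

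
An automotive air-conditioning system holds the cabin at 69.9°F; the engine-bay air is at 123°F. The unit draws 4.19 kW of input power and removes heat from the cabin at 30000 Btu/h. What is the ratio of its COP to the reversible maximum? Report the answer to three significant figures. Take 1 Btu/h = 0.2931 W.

Converting, Q̇_C = 30000 Btu/h = 8.793 kW, so COP_actual = Q̇_C/Ẇ = 8.793/4.190 = 2.099.
In absolute terms T_C = 294.21 K and T_H = 323.71 K, so ΔT = 29.50 K.
COP_Carnot = T_C/ΔT = 294.21/29.50 = 9.973.
η_II = COP_actual/COP_Carnot = 2.099/9.973 = 0.2104.

0.210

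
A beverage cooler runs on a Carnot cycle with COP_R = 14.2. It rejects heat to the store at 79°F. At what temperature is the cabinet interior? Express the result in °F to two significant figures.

44 °F

For a Carnot refrigerator COP_R = T_C/(T_H − T_C), so T_C = COP·T_H/(1 + COP).
With T_H = 299.26 K, T_C = 14.2 × 299.26/15.20 = 279.57 K.
Converting, 279.57 K = 43.56°F.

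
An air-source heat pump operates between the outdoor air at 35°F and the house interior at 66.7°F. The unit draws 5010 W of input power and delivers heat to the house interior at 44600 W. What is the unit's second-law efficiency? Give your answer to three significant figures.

COP_actual = Q̇_H/Ẇ = 44600/5010 = 8.902.
In absolute terms T_C = 274.82 K and T_H = 292.43 K, so ΔT = 17.61 K.
COP_Carnot = T_H/ΔT = 292.43/17.61 = 16.60.
η_II = COP_actual/COP_Carnot = 8.902/16.60 = 0.5361.

0.536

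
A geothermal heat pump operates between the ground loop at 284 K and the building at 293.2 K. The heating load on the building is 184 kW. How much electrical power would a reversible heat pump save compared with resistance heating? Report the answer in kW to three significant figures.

The reservoir spacing is ΔT = 293.2 − 284 = 9.200 K.
COP_Carnot = T_H/ΔT = 293.20/9.200 = 31.87.
Resistance heating needs Ẇ_res = Q̇_H = 184.0 kW; the reversible heat pump needs only Ẇ_hp = Q̇_H/COP = 5.774 kW.
Saving = 184.0 − 5.774 = 178.2 kW.

178 kW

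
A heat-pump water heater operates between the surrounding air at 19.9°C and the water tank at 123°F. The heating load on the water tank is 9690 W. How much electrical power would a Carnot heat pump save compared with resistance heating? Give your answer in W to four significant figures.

8772 W

In absolute terms T_C = 293.05 K and T_H = 323.71 K, so ΔT = 30.66 K.
COP_Carnot = T_H/ΔT = 323.71/30.66 = 10.56.
Resistance heating needs Ẇ_res = Q̇_H = 9690 W; the reversible heat pump needs only Ẇ_hp = Q̇_H/COP = 917.7 W.
Saving = 9690 − 917.7 = 8772 W.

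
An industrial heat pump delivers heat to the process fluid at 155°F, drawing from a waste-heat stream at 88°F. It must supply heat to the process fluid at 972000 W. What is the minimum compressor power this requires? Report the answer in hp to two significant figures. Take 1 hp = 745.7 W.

140 hp

In absolute terms T_C = 304.26 K and T_H = 341.48 K, so ΔT = 37.22 K.
COP_Carnot = T_H/ΔT = 341.48/37.22 = 9.174.
Ẇ_min = Q̇/COP_Carnot = 972000/9.174 = 105900 W = 142.1 hp.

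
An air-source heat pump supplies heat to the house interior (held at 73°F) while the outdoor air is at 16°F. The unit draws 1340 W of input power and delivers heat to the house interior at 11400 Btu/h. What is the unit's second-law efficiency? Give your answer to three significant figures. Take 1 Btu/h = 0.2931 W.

0.267

Converting, Q̇_H = 11400 Btu/h = 3341 W, so COP_actual = Q̇_H/Ẇ = 3341/1340 = 2.494.
In absolute terms T_C = 264.26 K and T_H = 295.93 K, so ΔT = 31.67 K.
COP_Carnot = T_H/ΔT = 295.93/31.67 = 9.345.
η_II = COP_actual/COP_Carnot = 2.494/9.345 = 0.2668.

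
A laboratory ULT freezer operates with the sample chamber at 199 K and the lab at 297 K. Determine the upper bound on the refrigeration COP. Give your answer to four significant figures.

The reservoir spacing is ΔT = 297 − 199 = 98.00 K.
For a reversible cycle, COP_Carnot = T_C/ΔT = 199.00/98.00 = 2.031.

2.031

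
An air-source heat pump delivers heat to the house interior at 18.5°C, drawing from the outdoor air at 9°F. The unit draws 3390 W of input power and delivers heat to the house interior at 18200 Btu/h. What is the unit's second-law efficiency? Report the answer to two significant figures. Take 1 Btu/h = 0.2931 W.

Converting, Q̇_H = 18200 Btu/h = 5334 W, so COP_actual = Q̇_H/Ẇ = 5334/3390 = 1.574.
In absolute terms T_C = 260.37 K and T_H = 291.65 K, so ΔT = 31.28 K.
COP_Carnot = T_H/ΔT = 291.65/31.28 = 9.325.
η_II = COP_actual/COP_Carnot = 1.574/9.325 = 0.1688.

0.17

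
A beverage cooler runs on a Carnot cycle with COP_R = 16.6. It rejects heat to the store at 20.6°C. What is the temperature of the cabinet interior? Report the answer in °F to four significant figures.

For a Carnot refrigerator COP_R = T_C/(T_H − T_C), so T_C = COP·T_H/(1 + COP).
With T_H = 293.75 K, T_C = 16.6 × 293.75/17.60 = 277.06 K.
Converting, 277.06 K = 39.04°F.

39.04 °F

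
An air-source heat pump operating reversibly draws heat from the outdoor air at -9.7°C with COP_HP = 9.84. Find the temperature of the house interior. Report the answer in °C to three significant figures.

COP_HP = T_H/(T_H − T_C) rearranges to T_H = COP·T_C/(COP − 1).
With T_C = 263.45 K, T_H = 9.84 × 263.45/8.840 = 293.25 K.
Converting, 293.25 K = 20.10°C.

20.1 °C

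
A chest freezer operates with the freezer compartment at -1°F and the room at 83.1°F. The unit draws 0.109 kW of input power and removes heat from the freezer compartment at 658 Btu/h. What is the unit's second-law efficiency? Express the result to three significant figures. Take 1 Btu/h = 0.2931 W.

Converting, Q̇_C = 658.0 Btu/h = 0.1929 kW, so COP_actual = Q̇_C/Ẇ = 0.1929/0.1090 = 1.769.
In absolute terms T_C = 254.82 K and T_H = 301.54 K, so ΔT = 46.72 K.
COP_Carnot = T_C/ΔT = 254.82/46.72 = 5.454.
η_II = COP_actual/COP_Carnot = 1.769/5.454 = 0.3244.

0.324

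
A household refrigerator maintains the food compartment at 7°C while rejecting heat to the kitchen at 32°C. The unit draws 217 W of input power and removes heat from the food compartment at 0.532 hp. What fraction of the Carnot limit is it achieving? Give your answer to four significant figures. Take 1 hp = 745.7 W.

0.1631

Converting, Q̇_C = 0.5320 hp = 396.7 W, so COP_actual = Q̇_C/Ẇ = 396.7/217.0 = 1.828.
In absolute terms T_C = 280.15 K and T_H = 305.15 K, so ΔT = 25.00 K.
COP_Carnot = T_C/ΔT = 280.15/25.00 = 11.21.
η_II = COP_actual/COP_Carnot = 1.828/11.21 = 0.1631.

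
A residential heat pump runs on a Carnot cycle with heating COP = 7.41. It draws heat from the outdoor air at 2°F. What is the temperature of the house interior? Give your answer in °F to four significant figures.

COP_HP = T_H/(T_H − T_C) rearranges to T_H = COP·T_C/(COP − 1).
With T_C = 256.48 K, T_H = 7.41 × 256.48/6.410 = 296.50 K.
Converting, 296.50 K = 74.02°F.

74.02 °F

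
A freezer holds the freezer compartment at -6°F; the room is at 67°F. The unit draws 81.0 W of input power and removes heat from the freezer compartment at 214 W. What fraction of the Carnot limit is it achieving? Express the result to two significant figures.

COP_actual = Q̇_C/Ẇ = 214.0/81.00 = 2.642.
In absolute terms T_C = 252.04 K and T_H = 292.59 K, so ΔT = 40.56 K.
COP_Carnot = T_C/ΔT = 252.04/40.56 = 6.215.
η_II = COP_actual/COP_Carnot = 2.642/6.215 = 0.4251.

0.43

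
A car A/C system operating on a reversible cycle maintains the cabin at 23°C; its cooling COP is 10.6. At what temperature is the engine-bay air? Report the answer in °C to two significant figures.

51 °C

COP_R = T_C/(T_H − T_C) gives T_H − T_C = T_C/COP.
With T_C = 296.15 K, T_H = 296.15 × (1 + 1/10.6) = 324.09 K.
Converting, 324.09 K = 50.94°C.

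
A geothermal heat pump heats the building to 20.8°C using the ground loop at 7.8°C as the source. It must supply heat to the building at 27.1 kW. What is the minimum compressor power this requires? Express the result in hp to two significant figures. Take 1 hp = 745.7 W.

In absolute terms T_C = 280.95 K and T_H = 293.95 K, so ΔT = 13.00 K.
COP_Carnot = T_H/ΔT = 293.95/13.00 = 22.61.
Ẇ_min = Q̇/COP_Carnot = 27.10/22.61 = 1.199 kW = 1.607 hp.

1.6 hp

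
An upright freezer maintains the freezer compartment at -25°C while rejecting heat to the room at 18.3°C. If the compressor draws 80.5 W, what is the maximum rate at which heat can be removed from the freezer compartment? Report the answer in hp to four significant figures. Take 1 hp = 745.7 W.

0.6187 hp

In absolute terms T_C = 248.15 K and T_H = 291.45 K, so ΔT = 43.30 K.
COP_Carnot = T_C/ΔT = 248.15/43.30 = 5.731.
Q̇_max = COP_Carnot × Ẇ = 5.731 × 80.50 W = 461.3 W = 0.6187 hp.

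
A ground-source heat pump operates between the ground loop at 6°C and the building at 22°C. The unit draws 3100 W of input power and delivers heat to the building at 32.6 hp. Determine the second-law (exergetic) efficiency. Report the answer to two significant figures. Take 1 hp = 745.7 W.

Converting, Q̇_H = 32.60 hp = 24310 W, so COP_actual = Q̇_H/Ẇ = 24310/3100 = 7.842.
In absolute terms T_C = 279.15 K and T_H = 295.15 K, so ΔT = 16.00 K.
COP_Carnot = T_H/ΔT = 295.15/16.00 = 18.45.
η_II = COP_actual/COP_Carnot = 7.842/18.45 = 0.4251.

0.43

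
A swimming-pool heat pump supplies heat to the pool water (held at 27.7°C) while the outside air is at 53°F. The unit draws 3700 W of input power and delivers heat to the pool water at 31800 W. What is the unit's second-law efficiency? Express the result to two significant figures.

COP_actual = Q̇_H/Ẇ = 31800/3700 = 8.595.
In absolute terms T_C = 284.82 K and T_H = 300.85 K, so ΔT = 16.03 K.
COP_Carnot = T_H/ΔT = 300.85/16.03 = 18.76.
η_II = COP_actual/COP_Carnot = 8.595/18.76 = 0.4580.

0.46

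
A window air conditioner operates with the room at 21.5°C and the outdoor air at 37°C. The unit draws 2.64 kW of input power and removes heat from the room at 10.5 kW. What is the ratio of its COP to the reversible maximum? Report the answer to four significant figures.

COP_actual = Q̇_C/Ẇ = 10.50/2.640 = 3.977.
In absolute terms T_C = 294.65 K and T_H = 310.15 K, so ΔT = 15.50 K.
COP_Carnot = T_C/ΔT = 294.65/15.50 = 19.01.
η_II = COP_actual/COP_Carnot = 3.977/19.01 = 0.2092.

0.2092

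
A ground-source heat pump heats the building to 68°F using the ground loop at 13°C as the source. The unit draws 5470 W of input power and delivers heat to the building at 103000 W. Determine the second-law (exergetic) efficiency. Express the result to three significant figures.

COP_actual = Q̇_H/Ẇ = 103000/5470 = 18.83.
In absolute terms T_C = 286.15 K and T_H = 293.15 K, so ΔT = 7.000 K.
COP_Carnot = T_H/ΔT = 293.15/7.000 = 41.88.
η_II = COP_actual/COP_Carnot = 18.83/41.88 = 0.4496.

0.450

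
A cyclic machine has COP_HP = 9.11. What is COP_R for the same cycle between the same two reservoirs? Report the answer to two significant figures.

8.1

Since Q_H = Q_C + W for any cycle, COP_R = Q_C/W = Q_H/W − 1.
COP_R = 9.11 − 1 = 8.11.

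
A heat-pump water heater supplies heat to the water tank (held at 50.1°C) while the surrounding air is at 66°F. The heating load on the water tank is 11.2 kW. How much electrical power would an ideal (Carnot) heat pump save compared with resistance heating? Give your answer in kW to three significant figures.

10.1 kW

In absolute terms T_C = 292.04 K and T_H = 323.25 K, so ΔT = 31.21 K.
COP_Carnot = T_H/ΔT = 323.25/31.21 = 10.36.
Resistance heating needs Ẇ_res = Q̇_H = 11.20 kW; the reversible heat pump needs only Ẇ_hp = Q̇_H/COP = 1.081 kW.
Saving = 11.20 − 1.081 = 10.12 kW.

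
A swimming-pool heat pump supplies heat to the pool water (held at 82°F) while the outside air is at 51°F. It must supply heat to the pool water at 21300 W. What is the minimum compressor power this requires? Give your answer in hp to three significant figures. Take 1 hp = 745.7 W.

1.63 hp

In absolute terms T_C = 283.71 K and T_H = 300.93 K, so ΔT = 17.22 K.
COP_Carnot = T_H/ΔT = 300.93/17.22 = 17.47.
Ẇ_min = Q̇/COP_Carnot = 21300/17.47 = 1219 W = 1.635 hp.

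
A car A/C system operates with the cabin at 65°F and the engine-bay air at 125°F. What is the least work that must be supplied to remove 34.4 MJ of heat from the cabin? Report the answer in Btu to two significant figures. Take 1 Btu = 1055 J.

In absolute terms T_C = 291.48 K and T_H = 324.82 K, so ΔT = 33.33 K.
The reversible limit is COP_R = T_C/ΔT = 8.745, so W_min = Q_C/COP = Q_C·ΔT/T_C.
W_min = 34.40 × 33.33/291.48 = 3.934 MJ = 3729 Btu.

3700 Btu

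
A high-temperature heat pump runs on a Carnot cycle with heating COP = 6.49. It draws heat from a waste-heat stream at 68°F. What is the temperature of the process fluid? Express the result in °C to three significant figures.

COP_HP = T_H/(T_H − T_C) rearranges to T_H = COP·T_C/(COP − 1).
With T_C = 293.15 K, T_H = 6.49 × 293.15/5.490 = 346.55 K.
Converting, 346.55 K = 73.40°C.

73.4 °C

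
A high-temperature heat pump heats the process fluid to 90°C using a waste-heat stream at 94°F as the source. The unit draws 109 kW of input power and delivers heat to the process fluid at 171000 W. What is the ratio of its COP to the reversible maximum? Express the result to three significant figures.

Converting, Q̇_H = 171000 W = 171.0 kW, so COP_actual = Q̇_H/Ẇ = 171.0/109.0 = 1.569.
In absolute terms T_C = 307.59 K and T_H = 363.15 K, so ΔT = 55.56 K.
COP_Carnot = T_H/ΔT = 363.15/55.56 = 6.537.
η_II = COP_actual/COP_Carnot = 1.569/6.537 = 0.2400.

0.240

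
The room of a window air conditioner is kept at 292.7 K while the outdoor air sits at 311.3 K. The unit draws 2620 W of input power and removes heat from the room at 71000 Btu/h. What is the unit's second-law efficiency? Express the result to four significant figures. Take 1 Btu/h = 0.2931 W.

0.5047

Converting, Q̇_C = 71000 Btu/h = 20810 W, so COP_actual = Q̇_C/Ẇ = 20810/2620 = 7.943.
The reservoir spacing is ΔT = 311.3 − 292.7 = 18.60 K.
COP_Carnot = T_C/ΔT = 292.70/18.60 = 15.74.
η_II = COP_actual/COP_Carnot = 7.943/15.74 = 0.5047.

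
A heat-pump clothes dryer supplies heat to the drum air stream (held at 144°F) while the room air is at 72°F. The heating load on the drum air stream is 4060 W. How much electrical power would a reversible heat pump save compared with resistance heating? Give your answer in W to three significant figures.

In absolute terms T_C = 295.37 K and T_H = 335.37 K, so ΔT = 40.00 K.
COP_Carnot = T_H/ΔT = 335.37/40.00 = 8.384.
Resistance heating needs Ẇ_res = Q̇_H = 4060 W; the reversible heat pump needs only Ẇ_hp = Q̇_H/COP = 484.2 W.
Saving = 4060 − 484.2 = 3576 W.

3580 W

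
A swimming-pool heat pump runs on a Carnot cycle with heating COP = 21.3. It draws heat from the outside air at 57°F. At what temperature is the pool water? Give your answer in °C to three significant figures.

COP_HP = T_H/(T_H − T_C) rearranges to T_H = COP·T_C/(COP − 1).
With T_C = 287.04 K, T_H = 21.3 × 287.04/20.30 = 301.18 K.
Converting, 301.18 K = 28.03°C.

28.0 °C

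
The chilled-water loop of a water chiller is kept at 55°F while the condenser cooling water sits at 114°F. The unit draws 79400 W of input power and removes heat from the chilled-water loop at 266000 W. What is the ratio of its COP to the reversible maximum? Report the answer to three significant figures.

0.384

COP_actual = Q̇_C/Ẇ = 266000/79400 = 3.350.
In absolute terms T_C = 285.93 K and T_H = 318.71 K, so ΔT = 32.78 K.
COP_Carnot = T_C/ΔT = 285.93/32.78 = 8.723.
η_II = COP_actual/COP_Carnot = 3.350/8.723 = 0.3840.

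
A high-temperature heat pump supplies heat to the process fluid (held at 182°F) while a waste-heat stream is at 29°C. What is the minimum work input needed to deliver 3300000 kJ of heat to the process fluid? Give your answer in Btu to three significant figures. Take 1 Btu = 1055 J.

477000 Btu

In absolute terms T_C = 302.15 K and T_H = 356.48 K, so ΔT = 54.33 K.
The reversible limit is COP_HP = T_H/ΔT = 6.561, so W_min = Q_H/COP = Q_H·ΔT/T_H.
W_min = 3300000 × 54.33/356.48 = 503000 kJ = 476700 Btu.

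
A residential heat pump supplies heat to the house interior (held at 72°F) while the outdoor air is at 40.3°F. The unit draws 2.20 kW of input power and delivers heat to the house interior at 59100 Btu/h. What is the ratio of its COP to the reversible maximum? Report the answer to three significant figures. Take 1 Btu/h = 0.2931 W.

0.469

Converting, Q̇_H = 59100 Btu/h = 17.32 kW, so COP_actual = Q̇_H/Ẇ = 17.32/2.200 = 7.874.
In absolute terms T_C = 277.76 K and T_H = 295.37 K, so ΔT = 17.61 K.
COP_Carnot = T_H/ΔT = 295.37/17.61 = 16.77.
η_II = COP_actual/COP_Carnot = 7.874/16.77 = 0.4695.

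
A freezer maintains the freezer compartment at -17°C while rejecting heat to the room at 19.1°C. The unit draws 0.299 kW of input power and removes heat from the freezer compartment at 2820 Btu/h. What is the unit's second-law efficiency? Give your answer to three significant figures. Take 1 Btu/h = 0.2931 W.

Converting, Q̇_C = 2820 Btu/h = 0.8265 kW, so COP_actual = Q̇_C/Ẇ = 0.8265/0.2990 = 2.764.
In absolute terms T_C = 256.15 K and T_H = 292.25 K, so ΔT = 36.10 K.
COP_Carnot = T_C/ΔT = 256.15/36.10 = 7.096.
η_II = COP_actual/COP_Carnot = 2.764/7.096 = 0.3896.

0.390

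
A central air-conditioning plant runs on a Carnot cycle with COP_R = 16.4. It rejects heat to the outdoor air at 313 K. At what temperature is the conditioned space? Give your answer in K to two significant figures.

300 K

For a Carnot refrigerator COP_R = T_C/(T_H − T_C), so T_C = COP·T_H/(1 + COP).
With T_H = 313.00 K, T_C = 16.4 × 313.00/17.40 = 295.01 K.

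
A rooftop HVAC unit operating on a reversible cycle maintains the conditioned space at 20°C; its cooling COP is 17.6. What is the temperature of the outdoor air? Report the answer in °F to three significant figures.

98.0 °F

COP_R = T_C/(T_H − T_C) gives T_H − T_C = T_C/COP.
With T_C = 293.15 K, T_H = 293.15 × (1 + 1/17.6) = 309.81 K.
Converting, 309.81 K = 97.98°F.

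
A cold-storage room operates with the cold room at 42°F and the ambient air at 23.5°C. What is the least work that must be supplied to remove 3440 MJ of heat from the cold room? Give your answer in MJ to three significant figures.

In absolute terms T_C = 278.71 K and T_H = 296.65 K, so ΔT = 17.94 K.
The reversible limit is COP_R = T_C/ΔT = 15.53, so W_min = Q_C/COP = Q_C·ΔT/T_C.
W_min = 3440 × 17.94/278.71 = 221.5 MJ.

221 MJ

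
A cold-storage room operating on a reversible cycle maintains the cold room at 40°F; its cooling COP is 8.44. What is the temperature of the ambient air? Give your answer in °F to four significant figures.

COP_R = T_C/(T_H − T_C) gives T_H − T_C = T_C/COP.
With T_C = 277.59 K, T_H = 277.59 × (1 + 1/8.44) = 310.48 K.
Converting, 310.48 K = 99.20°F.

99.20 °F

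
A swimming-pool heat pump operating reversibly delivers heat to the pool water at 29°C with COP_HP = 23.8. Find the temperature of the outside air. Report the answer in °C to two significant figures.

16 °C

COP_HP = T_H/(T_H − T_C) gives T_H − T_C = T_H/COP.
With T_H = 302.15 K, T_C = 302.15 × (1 − 1/23.8) = 289.45 K.
Converting, 289.45 K = 16.30°C.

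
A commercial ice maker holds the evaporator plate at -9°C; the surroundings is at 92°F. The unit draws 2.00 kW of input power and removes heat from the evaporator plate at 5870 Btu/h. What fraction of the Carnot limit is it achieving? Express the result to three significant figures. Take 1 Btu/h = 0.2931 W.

0.138

Converting, Q̇_C = 5870 Btu/h = 1.720 kW, so COP_actual = Q̇_C/Ẇ = 1.720/2.000 = 0.8602.
In absolute terms T_C = 264.15 K and T_H = 306.48 K, so ΔT = 42.33 K.
COP_Carnot = T_C/ΔT = 264.15/42.33 = 6.240.
η_II = COP_actual/COP_Carnot = 0.8602/6.240 = 0.1379.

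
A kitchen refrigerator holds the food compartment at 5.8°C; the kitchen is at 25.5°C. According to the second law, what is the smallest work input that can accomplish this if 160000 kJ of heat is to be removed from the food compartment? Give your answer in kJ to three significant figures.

11300 kJ

In absolute terms T_C = 278.95 K and T_H = 298.65 K, so ΔT = 19.70 K.
The reversible limit is COP_R = T_C/ΔT = 14.16, so W_min = Q_C/COP = Q_C·ΔT/T_C.
W_min = 160000 × 19.70/278.95 = 11300 kJ.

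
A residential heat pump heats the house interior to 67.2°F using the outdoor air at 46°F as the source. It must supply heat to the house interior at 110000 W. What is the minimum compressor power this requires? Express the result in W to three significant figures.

4430 W

In absolute terms T_C = 280.93 K and T_H = 292.71 K, so ΔT = 11.78 K.
COP_Carnot = T_H/ΔT = 292.71/11.78 = 24.85.
Ẇ_min = Q̇/COP_Carnot = 110000/24.85 = 4426 W.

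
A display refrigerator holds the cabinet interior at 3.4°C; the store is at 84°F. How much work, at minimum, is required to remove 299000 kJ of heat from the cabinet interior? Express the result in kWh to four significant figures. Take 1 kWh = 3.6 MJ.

In absolute terms T_C = 276.55 K and T_H = 302.04 K, so ΔT = 25.49 K.
The reversible limit is COP_R = T_C/ΔT = 10.85, so W_min = Q_C/COP = Q_C·ΔT/T_C.
W_min = 299000 × 25.49/276.55 = 27560 kJ = 7.655 kWh.

7.655 kWh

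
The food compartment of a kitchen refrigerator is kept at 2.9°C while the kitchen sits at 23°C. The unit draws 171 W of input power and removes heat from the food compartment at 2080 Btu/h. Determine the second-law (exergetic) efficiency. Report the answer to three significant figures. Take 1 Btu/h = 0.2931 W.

0.260

Converting, Q̇_C = 2080 Btu/h = 609.6 W, so COP_actual = Q̇_C/Ẇ = 609.6/171.0 = 3.565.
In absolute terms T_C = 276.05 K and T_H = 296.15 K, so ΔT = 20.10 K.
COP_Carnot = T_C/ΔT = 276.05/20.10 = 13.73.
η_II = COP_actual/COP_Carnot = 3.565/13.73 = 0.2596.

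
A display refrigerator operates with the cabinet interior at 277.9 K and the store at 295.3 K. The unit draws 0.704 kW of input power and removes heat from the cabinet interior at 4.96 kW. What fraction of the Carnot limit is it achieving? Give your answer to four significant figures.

0.4411

COP_actual = Q̇_C/Ẇ = 4.960/0.7040 = 7.045.
The reservoir spacing is ΔT = 295.3 − 277.9 = 17.40 K.
COP_Carnot = T_C/ΔT = 277.90/17.40 = 15.97.
η_II = COP_actual/COP_Carnot = 7.045/15.97 = 0.4411.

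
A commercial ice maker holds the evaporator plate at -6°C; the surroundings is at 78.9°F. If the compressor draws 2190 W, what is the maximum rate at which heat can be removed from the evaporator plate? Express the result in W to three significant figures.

18300 W

In absolute terms T_C = 267.15 K and T_H = 299.21 K, so ΔT = 32.06 K.
COP_Carnot = T_C/ΔT = 267.15/32.06 = 8.334.
Q̇_max = COP_Carnot × Ẇ = 8.334 × 2190 W = 18250 W.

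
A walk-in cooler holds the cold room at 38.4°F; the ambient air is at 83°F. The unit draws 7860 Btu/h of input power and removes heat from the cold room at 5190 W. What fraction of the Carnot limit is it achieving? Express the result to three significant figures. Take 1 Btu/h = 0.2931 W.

0.202

Converting, Q̇_C = 5190 W = 17710 Btu/h, so COP_actual = Q̇_C/Ẇ = 17710/7860 = 2.253.
In absolute terms T_C = 276.71 K and T_H = 301.48 K, so ΔT = 24.78 K.
COP_Carnot = T_C/ΔT = 276.71/24.78 = 11.17.
η_II = COP_actual/COP_Carnot = 2.253/11.17 = 0.2017.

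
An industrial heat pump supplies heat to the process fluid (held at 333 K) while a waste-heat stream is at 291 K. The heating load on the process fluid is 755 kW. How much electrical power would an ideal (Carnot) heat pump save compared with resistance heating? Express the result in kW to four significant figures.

659.8 kW

The reservoir spacing is ΔT = 333 − 291 = 42.00 K.
COP_Carnot = T_H/ΔT = 333.00/42.00 = 7.929.
Resistance heating needs Ẇ_res = Q̇_H = 755.0 kW; the reversible heat pump needs only Ẇ_hp = Q̇_H/COP = 95.23 kW.
Saving = 755.0 − 95.23 = 659.8 kW.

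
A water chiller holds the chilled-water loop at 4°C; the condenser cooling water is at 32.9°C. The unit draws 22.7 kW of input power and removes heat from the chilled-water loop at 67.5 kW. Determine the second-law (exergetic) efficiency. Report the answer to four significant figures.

COP_actual = Q̇_C/Ẇ = 67.50/22.70 = 2.974.
In absolute terms T_C = 277.15 K and T_H = 306.05 K, so ΔT = 28.90 K.
COP_Carnot = T_C/ΔT = 277.15/28.90 = 9.590.
η_II = COP_actual/COP_Carnot = 2.974/9.590 = 0.3101.

0.3101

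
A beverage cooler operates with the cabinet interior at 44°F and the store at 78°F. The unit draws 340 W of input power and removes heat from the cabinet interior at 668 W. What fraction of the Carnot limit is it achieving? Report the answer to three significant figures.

COP_actual = Q̇_C/Ẇ = 668.0/340.0 = 1.965.
In absolute terms T_C = 279.82 K and T_H = 298.71 K, so ΔT = 18.89 K.
COP_Carnot = T_C/ΔT = 279.82/18.89 = 14.81.
η_II = COP_actual/COP_Carnot = 1.965/14.81 = 0.1326.

0.133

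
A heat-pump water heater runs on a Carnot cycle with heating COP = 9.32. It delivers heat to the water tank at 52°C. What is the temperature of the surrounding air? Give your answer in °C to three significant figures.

17.1 °C

COP_HP = T_H/(T_H − T_C) gives T_H − T_C = T_H/COP.
With T_H = 325.15 K, T_C = 325.15 × (1 − 1/9.32) = 290.26 K.
Converting, 290.26 K = 17.11°C.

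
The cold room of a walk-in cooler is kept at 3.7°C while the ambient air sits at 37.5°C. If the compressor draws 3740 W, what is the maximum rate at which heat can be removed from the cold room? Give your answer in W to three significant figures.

In absolute terms T_C = 276.85 K and T_H = 310.65 K, so ΔT = 33.80 K.
COP_Carnot = T_C/ΔT = 276.85/33.80 = 8.191.
Q̇_max = COP_Carnot × Ẇ = 8.191 × 3740 W = 30630 W.

30600 W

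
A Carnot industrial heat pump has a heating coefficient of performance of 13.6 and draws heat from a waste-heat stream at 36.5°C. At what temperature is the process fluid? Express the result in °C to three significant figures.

COP_HP = T_H/(T_H − T_C) rearranges to T_H = COP·T_C/(COP − 1).
With T_C = 309.65 K, T_H = 13.6 × 309.65/12.60 = 334.23 K.
Converting, 334.23 K = 61.08°C.

61.1 °C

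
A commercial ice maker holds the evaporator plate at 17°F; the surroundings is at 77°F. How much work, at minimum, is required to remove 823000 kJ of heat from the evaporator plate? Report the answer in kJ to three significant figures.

104000 kJ

In absolute terms T_C = 264.82 K and T_H = 298.15 K, so ΔT = 33.33 K.
The reversible limit is COP_R = T_C/ΔT = 7.945, so W_min = Q_C/COP = Q_C·ΔT/T_C.
W_min = 823000 × 33.33/264.82 = 103600 kJ.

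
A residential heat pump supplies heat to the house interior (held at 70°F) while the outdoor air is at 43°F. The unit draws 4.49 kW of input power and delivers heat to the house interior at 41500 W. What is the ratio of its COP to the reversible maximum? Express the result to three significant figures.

0.471

Converting, Q̇_H = 41500 W = 41.50 kW, so COP_actual = Q̇_H/Ẇ = 41.50/4.490 = 9.243.
In absolute terms T_C = 279.26 K and T_H = 294.26 K, so ΔT = 15.00 K.
COP_Carnot = T_H/ΔT = 294.26/15.00 = 19.62.
η_II = COP_actual/COP_Carnot = 9.243/19.62 = 0.4712.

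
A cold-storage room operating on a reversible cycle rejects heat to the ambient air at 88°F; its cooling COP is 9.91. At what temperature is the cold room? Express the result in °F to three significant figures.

37.8 °F

For a Carnot refrigerator COP_R = T_C/(T_H − T_C), so T_C = COP·T_H/(1 + COP).
With T_H = 304.26 K, T_C = 9.91 × 304.26/10.91 = 276.37 K.
Converting, 276.37 K = 37.80°F.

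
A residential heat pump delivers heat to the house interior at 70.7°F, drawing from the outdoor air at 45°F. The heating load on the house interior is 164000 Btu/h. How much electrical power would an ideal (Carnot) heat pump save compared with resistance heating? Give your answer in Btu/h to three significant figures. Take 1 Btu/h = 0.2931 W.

156000 Btu/h

In absolute terms T_C = 280.37 K and T_H = 294.65 K, so ΔT = 14.28 K.
COP_Carnot = T_H/ΔT = 294.65/14.28 = 20.64.
Resistance heating needs Ẇ_res = Q̇_H = 164000 Btu/h; the reversible heat pump needs only Ẇ_hp = Q̇_H/COP = 7947 Btu/h.
Saving = 164000 − 7947 = 156100 Btu/h.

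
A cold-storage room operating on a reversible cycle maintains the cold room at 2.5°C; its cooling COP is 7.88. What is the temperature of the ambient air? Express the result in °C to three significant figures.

COP_R = T_C/(T_H − T_C) gives T_H − T_C = T_C/COP.
With T_C = 275.65 K, T_H = 275.65 × (1 + 1/7.88) = 310.63 K.
Converting, 310.63 K = 37.48°C.

37.5 °C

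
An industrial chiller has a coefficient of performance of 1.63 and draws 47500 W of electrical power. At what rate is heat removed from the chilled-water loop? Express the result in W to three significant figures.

Q̇_C = COP × Ẇ = 1.63 × 47500 = 77430 W.

77400 W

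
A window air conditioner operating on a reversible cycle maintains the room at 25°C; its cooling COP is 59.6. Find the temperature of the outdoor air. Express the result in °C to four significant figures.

COP_R = T_C/(T_H − T_C) gives T_H − T_C = T_C/COP.
With T_C = 298.15 K, T_H = 298.15 × (1 + 1/59.6) = 303.15 K.
Converting, 303.15 K = 30.00°C.

30.00 °C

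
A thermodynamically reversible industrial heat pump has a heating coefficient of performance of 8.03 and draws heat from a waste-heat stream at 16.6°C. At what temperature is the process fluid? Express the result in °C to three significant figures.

57.8 °C

COP_HP = T_H/(T_H − T_C) rearranges to T_H = COP·T_C/(COP − 1).
With T_C = 289.75 K, T_H = 8.03 × 289.75/7.030 = 330.97 K.
Converting, 330.97 K = 57.82°C.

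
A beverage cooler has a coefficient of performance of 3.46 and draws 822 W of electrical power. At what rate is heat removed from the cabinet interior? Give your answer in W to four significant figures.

2844 W

Q̇_C = COP × Ẇ = 3.46 × 822.0 = 2844 W.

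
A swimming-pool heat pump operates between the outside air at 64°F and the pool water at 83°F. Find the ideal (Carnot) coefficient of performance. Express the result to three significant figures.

28.6

In absolute terms T_C = 290.93 K and T_H = 301.48 K, so ΔT = 10.56 K.
For a reversible cycle, COP_Carnot = T_H/ΔT = 301.48/10.56 = 28.56.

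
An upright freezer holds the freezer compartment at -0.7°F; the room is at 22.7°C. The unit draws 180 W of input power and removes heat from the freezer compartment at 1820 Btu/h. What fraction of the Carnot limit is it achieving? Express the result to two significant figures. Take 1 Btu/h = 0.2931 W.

0.47

Converting, Q̇_C = 1820 Btu/h = 533.4 W, so COP_actual = Q̇_C/Ẇ = 533.4/180.0 = 2.964.
In absolute terms T_C = 254.98 K and T_H = 295.85 K, so ΔT = 40.87 K.
COP_Carnot = T_C/ΔT = 254.98/40.87 = 6.239.
η_II = COP_actual/COP_Carnot = 2.964/6.239 = 0.4750.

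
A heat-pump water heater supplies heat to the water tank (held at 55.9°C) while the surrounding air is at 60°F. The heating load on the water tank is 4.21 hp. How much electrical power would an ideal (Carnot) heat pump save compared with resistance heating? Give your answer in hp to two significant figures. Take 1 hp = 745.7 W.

In absolute terms T_C = 288.71 K and T_H = 329.05 K, so ΔT = 40.34 K.
COP_Carnot = T_H/ΔT = 329.05/40.34 = 8.156.
Resistance heating needs Ẇ_res = Q̇_H = 4.210 hp; the reversible heat pump needs only Ẇ_hp = Q̇_H/COP = 0.5162 hp.
Saving = 4.210 − 0.5162 = 3.694 hp.

3.7 hp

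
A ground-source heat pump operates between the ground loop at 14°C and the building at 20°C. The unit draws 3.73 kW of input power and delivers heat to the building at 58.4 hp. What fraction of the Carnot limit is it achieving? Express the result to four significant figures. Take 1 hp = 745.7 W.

0.2390

Converting, Q̇_H = 58.40 hp = 43.55 kW, so COP_actual = Q̇_H/Ẇ = 43.55/3.730 = 11.68.
In absolute terms T_C = 287.15 K and T_H = 293.15 K, so ΔT = 6.000 K.
COP_Carnot = T_H/ΔT = 293.15/6.000 = 48.86.
η_II = COP_actual/COP_Carnot = 11.68/48.86 = 0.2390.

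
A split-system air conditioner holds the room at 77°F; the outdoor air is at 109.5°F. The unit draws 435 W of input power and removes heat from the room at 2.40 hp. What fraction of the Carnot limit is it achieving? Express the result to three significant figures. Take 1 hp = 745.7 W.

0.249

Converting, Q̇_C = 2.400 hp = 1790 W, so COP_actual = Q̇_C/Ẇ = 1790/435.0 = 4.114.
In absolute terms T_C = 298.15 K and T_H = 316.21 K, so ΔT = 18.06 K.
COP_Carnot = T_C/ΔT = 298.15/18.06 = 16.51.
η_II = COP_actual/COP_Carnot = 4.114/16.51 = 0.2492.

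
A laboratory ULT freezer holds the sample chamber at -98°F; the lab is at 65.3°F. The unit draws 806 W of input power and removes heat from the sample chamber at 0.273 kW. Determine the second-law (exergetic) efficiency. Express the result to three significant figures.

0.153

Converting, Q̇_C = 0.2730 kW = 273.0 W, so COP_actual = Q̇_C/Ẇ = 273.0/806.0 = 0.3387.
In absolute terms T_C = 200.93 K and T_H = 291.65 K, so ΔT = 90.72 K.
COP_Carnot = T_C/ΔT = 200.93/90.72 = 2.215.
η_II = COP_actual/COP_Carnot = 0.3387/2.215 = 0.1529.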